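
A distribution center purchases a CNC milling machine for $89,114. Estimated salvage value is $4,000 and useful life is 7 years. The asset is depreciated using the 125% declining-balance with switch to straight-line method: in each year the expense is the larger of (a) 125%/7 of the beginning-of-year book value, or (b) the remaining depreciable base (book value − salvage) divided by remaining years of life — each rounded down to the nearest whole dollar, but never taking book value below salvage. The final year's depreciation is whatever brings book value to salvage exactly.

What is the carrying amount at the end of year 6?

$15,226

Depreciable base = $89,114 − $4,000 = $85,114.
Year 1: DB = ⌊$89,114 × 125%/7⌋ = $15,913; SL = ⌊$85,114/7⌋ = $12,159 → take DB $15,913. Book value $73,201.
Year 2: DB = ⌊$73,201 × 125%/7⌋ = $13,071; SL = ⌊$69,201/6⌋ = $11,533 → take DB $13,071. Book value $60,130.
Year 3: DB = ⌊$60,130 × 125%/7⌋ = $10,737; SL = ⌊$56,130/5⌋ = $11,226 → take SL $11,226. Book value $48,904.
Year 4: DB = ⌊$48,904 × 125%/7⌋ = $8,732; SL = ⌊$44,904/4⌋ = $11,226 → take SL $11,226. Book value $37,678.
Year 5: DB = ⌊$37,678 × 125%/7⌋ = $6,728; SL = ⌊$33,678/3⌋ = $11,226 → take SL $11,226. Book value $26,452.
Year 6: DB = ⌊$26,452 × 125%/7⌋ = $4,723; SL = ⌊$22,452/2⌋ = $11,226 → take SL $11,226. Book value $15,226.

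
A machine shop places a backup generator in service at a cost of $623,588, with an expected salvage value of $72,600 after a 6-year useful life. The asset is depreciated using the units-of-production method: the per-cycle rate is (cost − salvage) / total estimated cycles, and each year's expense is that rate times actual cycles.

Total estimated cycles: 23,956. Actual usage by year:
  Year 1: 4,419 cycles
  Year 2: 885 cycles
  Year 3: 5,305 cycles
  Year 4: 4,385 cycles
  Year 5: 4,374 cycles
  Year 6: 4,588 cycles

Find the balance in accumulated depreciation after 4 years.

$344,862

Depreciable base = $623,588 − $72,600 = $550,988.
Rate = $550,988 / 23,956 cycles = $23 per cycle.
Year 1: 4,419 × $23 = $101,637. Book value $521,951.
Year 2: 885 × $23 = $20,355. Book value $501,596.
Year 3: 5,305 × $23 = $122,015. Book value $379,581.
Year 4: 4,385 × $23 = $100,855. Book value $278,726.
Accumulated through year 4 = $623,588 − $278,726 = $344,862.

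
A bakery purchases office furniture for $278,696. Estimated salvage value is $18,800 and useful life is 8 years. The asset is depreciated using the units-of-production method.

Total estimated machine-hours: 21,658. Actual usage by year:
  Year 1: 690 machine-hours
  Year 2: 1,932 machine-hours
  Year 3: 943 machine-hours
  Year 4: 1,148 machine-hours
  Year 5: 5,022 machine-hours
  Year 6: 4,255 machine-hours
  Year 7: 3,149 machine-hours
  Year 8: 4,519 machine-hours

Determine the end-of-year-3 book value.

$235,916

Depreciable base = $278,696 − $18,800 = $259,896.
Rate = $259,896 / 21,658 machine-hours = $12 per machine-hour.
Year 1: 690 × $12 = $8,280. Book value $270,416.
Year 2: 1,932 × $12 = $23,184. Book value $247,232.
Year 3: 943 × $12 = $11,316. Book value $235,916.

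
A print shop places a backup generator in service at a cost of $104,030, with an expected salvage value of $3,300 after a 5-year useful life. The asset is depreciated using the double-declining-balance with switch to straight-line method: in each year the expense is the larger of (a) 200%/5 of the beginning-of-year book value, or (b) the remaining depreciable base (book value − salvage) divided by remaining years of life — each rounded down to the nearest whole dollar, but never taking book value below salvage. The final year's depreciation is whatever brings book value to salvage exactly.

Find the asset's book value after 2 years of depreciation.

Depreciable base = $104,030 − $3,300 = $100,730.
Year 1: DB = ⌊$104,030 × 200%/5⌋ = $41,612; SL = ⌊$100,730/5⌋ = $20,146 → take DB $41,612. Book value $62,418.
Year 2: DB = ⌊$62,418 × 200%/5⌋ = $24,967; SL = ⌊$59,118/4⌋ = $14,779 → take DB $24,967. Book value $37,451.

$37,451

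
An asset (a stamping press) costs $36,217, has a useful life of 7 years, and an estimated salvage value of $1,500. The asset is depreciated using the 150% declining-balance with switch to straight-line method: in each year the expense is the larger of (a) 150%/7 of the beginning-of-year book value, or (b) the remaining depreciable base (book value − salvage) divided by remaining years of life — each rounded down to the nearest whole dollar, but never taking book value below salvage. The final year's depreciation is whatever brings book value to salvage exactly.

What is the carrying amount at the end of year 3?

Depreciable base = $36,217 − $1,500 = $34,717.
Year 1: DB = ⌊$36,217 × 150%/7⌋ = $7,760; SL = ⌊$34,717/7⌋ = $4,959 → take DB $7,760. Book value $28,457.
Year 2: DB = ⌊$28,457 × 150%/7⌋ = $6,097; SL = ⌊$26,957/6⌋ = $4,492 → take DB $6,097. Book value $22,360.
Year 3: DB = ⌊$22,360 × 150%/7⌋ = $4,791; SL = ⌊$20,860/5⌋ = $4,172 → take DB $4,791. Book value $17,569.

$17,569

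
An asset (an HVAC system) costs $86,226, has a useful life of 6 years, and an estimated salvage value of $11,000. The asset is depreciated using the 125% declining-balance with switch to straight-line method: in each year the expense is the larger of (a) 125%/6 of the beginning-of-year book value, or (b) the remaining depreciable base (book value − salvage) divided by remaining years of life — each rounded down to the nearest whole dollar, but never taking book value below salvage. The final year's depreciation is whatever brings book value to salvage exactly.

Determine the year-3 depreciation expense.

$11,258

Depreciable base = $86,226 − $11,000 = $75,226.
Year 1: DB = ⌊$86,226 × 125%/6⌋ = $17,963; SL = ⌊$75,226/6⌋ = $12,537 → take DB $17,963. Book value $68,263.
Year 2: DB = ⌊$68,263 × 125%/6⌋ = $14,221; SL = ⌊$57,263/5⌋ = $11,452 → take DB $14,221. Book value $54,042.
Year 3: DB = ⌊$54,042 × 125%/6⌋ = $11,258; SL = ⌊$43,042/4⌋ = $10,760 → take DB $11,258. Book value $42,784.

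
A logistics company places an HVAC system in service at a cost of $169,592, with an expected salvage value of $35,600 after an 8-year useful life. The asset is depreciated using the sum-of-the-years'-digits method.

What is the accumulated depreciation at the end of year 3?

$78,162

Depreciable base = $169,592 − $35,600 = $133,992.
Sum of the years' digits = 8+7+6+5+4+3+2+1 = 36.
Year 1: $133,992 × 8/36 = $29,776. Book value $139,816.
Year 2: $133,992 × 7/36 = $26,054. Book value $113,762.
Year 3: $133,992 × 6/36 = $22,332. Book value $91,430.
Accumulated through year 3 = $169,592 − $91,430 = $78,162.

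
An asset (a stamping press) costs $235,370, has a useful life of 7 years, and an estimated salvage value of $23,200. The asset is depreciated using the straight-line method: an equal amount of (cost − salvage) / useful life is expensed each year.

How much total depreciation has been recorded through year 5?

Depreciable base = $235,370 − $23,200 = $212,170.
Annual expense = $212,170 / 7 = $30,310.
End of year 1: book value $205,060.
End of year 2: book value $174,750.
End of year 3: book value $144,440.
End of year 4: book value $114,130.
End of year 5: book value $83,820.
Accumulated through year 5 = $235,370 − $83,820 = $151,550.

$151,550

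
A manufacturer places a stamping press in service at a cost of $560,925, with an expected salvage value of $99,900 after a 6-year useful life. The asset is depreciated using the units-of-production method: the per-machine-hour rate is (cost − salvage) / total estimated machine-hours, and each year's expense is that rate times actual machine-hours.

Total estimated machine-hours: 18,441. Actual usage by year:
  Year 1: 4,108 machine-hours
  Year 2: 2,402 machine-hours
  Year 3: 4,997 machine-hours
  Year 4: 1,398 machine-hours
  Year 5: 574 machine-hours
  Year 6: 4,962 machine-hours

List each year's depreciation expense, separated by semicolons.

$102,700; $60,050; $124,925; $34,950; $14,350; $124,050

Depreciable base = $560,925 − $99,900 = $461,025.
Rate = $461,025 / 18,441 machine-hours = $25 per machine-hour.
Year 1: 4,108 × $25 = $102,700. Book value $458,225.
Year 2: 2,402 × $25 = $60,050. Book value $398,175.
Year 3: 4,997 × $25 = $124,925. Book value $273,250.
Year 4: 1,398 × $25 = $34,950. Book value $238,300.
Year 5: 574 × $25 = $14,350. Book value $223,950.
Year 6: 4,962 × $25 = $124,050. Book value $99,900.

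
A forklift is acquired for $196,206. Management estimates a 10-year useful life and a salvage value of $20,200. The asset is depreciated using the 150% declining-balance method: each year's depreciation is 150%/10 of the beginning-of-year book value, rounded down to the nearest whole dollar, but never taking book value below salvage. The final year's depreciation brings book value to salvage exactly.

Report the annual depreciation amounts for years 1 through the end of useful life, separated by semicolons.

Depreciable base = $196,206 − $20,200 = $176,006.
Year 1: ⌊$196,206 × 150%/10⌋ = $29,430. Book value $166,776.
Year 2: ⌊$166,776 × 150%/10⌋ = $25,016. Book value $141,760.
Year 3: ⌊$141,760 × 150%/10⌋ = $21,264. Book value $120,496.
Year 4: ⌊$120,496 × 150%/10⌋ = $18,074. Book value $102,422.
Year 5: ⌊$102,422 × 150%/10⌋ = $15,363. Book value $87,059.
Year 6: ⌊$87,059 × 150%/10⌋ = $13,058. Book value $74,001.
Year 7: ⌊$74,001 × 150%/10⌋ = $11,100. Book value $62,901.
Year 8: ⌊$62,901 × 150%/10⌋ = $9,435. Book value $53,466.
Year 9: ⌊$53,466 × 150%/10⌋ = $8,019. Book value $45,447.
Year 10 (final): $45,447 − $20,200 = $25,247. Book value $20,200.

$29,430; $25,016; $21,264; $18,074; $15,363; $13,058; $11,100; $9,435; $8,019; $25,247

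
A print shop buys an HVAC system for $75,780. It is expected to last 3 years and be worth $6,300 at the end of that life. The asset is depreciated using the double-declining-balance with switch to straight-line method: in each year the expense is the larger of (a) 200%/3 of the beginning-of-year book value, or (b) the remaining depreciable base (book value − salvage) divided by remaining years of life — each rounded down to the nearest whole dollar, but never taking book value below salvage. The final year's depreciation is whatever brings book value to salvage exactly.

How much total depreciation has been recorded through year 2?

$67,360

Depreciable base = $75,780 − $6,300 = $69,480.
Year 1: DB = ⌊$75,780 × 200%/3⌋ = $50,520; SL = ⌊$69,480/3⌋ = $23,160 → take DB $50,520. Book value $25,260.
Year 2: DB = ⌊$25,260 × 200%/3⌋ = $16,840; SL = ⌊$18,960/2⌋ = $9,480 → take DB $16,840. Book value $8,420.
Accumulated through year 2 = $75,780 − $8,420 = $67,360.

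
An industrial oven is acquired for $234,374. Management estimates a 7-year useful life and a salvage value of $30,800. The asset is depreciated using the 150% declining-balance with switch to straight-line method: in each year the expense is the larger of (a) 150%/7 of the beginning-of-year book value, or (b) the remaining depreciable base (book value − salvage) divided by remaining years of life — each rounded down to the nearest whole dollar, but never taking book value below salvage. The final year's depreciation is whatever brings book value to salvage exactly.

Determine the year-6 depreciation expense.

Depreciable base = $234,374 − $30,800 = $203,574.
Year 1: DB = ⌊$234,374 × 150%/7⌋ = $50,223; SL = ⌊$203,574/7⌋ = $29,082 → take DB $50,223. Book value $184,151.
Year 2: DB = ⌊$184,151 × 150%/7⌋ = $39,460; SL = ⌊$153,351/6⌋ = $25,558 → take DB $39,460. Book value $144,691.
Year 3: DB = ⌊$144,691 × 150%/7⌋ = $31,005; SL = ⌊$113,891/5⌋ = $22,778 → take DB $31,005. Book value $113,686.
Year 4: DB = ⌊$113,686 × 150%/7⌋ = $24,361; SL = ⌊$82,886/4⌋ = $20,721 → take DB $24,361. Book value $89,325.
Year 5: DB = ⌊$89,325 × 150%/7⌋ = $19,141; SL = ⌊$58,525/3⌋ = $19,508 → take SL $19,508. Book value $69,817.
Year 6: DB = ⌊$69,817 × 150%/7⌋ = $14,960; SL = ⌊$39,017/2⌋ = $19,508 → take SL $19,508. Book value $50,309.

$19,508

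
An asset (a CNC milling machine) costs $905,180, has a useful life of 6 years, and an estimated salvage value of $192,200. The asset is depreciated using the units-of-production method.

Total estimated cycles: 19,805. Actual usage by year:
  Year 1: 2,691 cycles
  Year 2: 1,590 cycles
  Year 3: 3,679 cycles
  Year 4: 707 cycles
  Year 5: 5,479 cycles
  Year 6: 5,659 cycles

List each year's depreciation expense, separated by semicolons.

$96,876; $57,240; $132,444; $25,452; $197,244; $203,724

Depreciable base = $905,180 − $192,200 = $712,980.
Rate = $712,980 / 19,805 cycles = $36 per cycle.
Year 1: 2,691 × $36 = $96,876. Book value $808,304.
Year 2: 1,590 × $36 = $57,240. Book value $751,064.
Year 3: 3,679 × $36 = $132,444. Book value $618,620.
Year 4: 707 × $36 = $25,452. Book value $593,168.
Year 5: 5,479 × $36 = $197,244. Book value $395,924.
Year 6: 5,659 × $36 = $203,724. Book value $192,200.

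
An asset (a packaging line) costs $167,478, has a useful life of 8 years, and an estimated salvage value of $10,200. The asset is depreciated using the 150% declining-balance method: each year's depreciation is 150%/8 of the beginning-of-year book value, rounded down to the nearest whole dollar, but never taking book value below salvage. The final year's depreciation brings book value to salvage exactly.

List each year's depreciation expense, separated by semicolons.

$31,402; $25,514; $20,730; $16,843; $13,685; $11,119; $9,034; $28,951

Depreciable base = $167,478 − $10,200 = $157,278.
Year 1: ⌊$167,478 × 150%/8⌋ = $31,402. Book value $136,076.
Year 2: ⌊$136,076 × 150%/8⌋ = $25,514. Book value $110,562.
Year 3: ⌊$110,562 × 150%/8⌋ = $20,730. Book value $89,832.
Year 4: ⌊$89,832 × 150%/8⌋ = $16,843. Book value $72,989.
Year 5: ⌊$72,989 × 150%/8⌋ = $13,685. Book value $59,304.
Year 6: ⌊$59,304 × 150%/8⌋ = $11,119. Book value $48,185.
Year 7: ⌊$48,185 × 150%/8⌋ = $9,034. Book value $39,151.
Year 8 (final): $39,151 − $10,200 = $28,951. Book value $10,200.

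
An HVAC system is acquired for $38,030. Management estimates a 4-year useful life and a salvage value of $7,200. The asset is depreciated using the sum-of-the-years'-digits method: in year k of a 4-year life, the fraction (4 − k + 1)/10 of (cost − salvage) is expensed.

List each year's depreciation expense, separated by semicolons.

$12,332; $9,249; $6,166; $3,083

Depreciable base = $38,030 − $7,200 = $30,830.
Sum of the years' digits = 4+3+2+1 = 10.
Year 1: $30,830 × 4/10 = $12,332. Book value $25,698.
Year 2: $30,830 × 3/10 = $9,249. Book value $16,449.
Year 3: $30,830 × 2/10 = $6,166. Book value $10,283.
Year 4: $30,830 × 1/10 = $3,083. Book value $7,200.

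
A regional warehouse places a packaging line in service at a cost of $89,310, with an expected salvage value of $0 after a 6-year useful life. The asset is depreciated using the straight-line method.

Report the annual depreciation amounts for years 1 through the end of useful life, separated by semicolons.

$14,885; $14,885; $14,885; $14,885; $14,885; $14,885

Depreciable base = $89,310 − $0 = $89,310.
Annual expense = $89,310 / 6 = $14,885.
End of year 1: book value $74,425.
End of year 2: book value $59,540.
End of year 3: book value $44,655.
End of year 4: book value $29,770.
End of year 5: book value $14,885.
End of year 6: book value $0.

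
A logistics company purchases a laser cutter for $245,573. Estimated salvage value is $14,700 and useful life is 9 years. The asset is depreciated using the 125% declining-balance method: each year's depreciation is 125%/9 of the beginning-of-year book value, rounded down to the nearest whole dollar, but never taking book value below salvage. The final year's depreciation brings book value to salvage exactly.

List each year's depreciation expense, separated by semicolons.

Depreciable base = $245,573 − $14,700 = $230,873.
Year 1: ⌊$245,573 × 125%/9⌋ = $34,107. Book value $211,466.
Year 2: ⌊$211,466 × 125%/9⌋ = $29,370. Book value $182,096.
Year 3: ⌊$182,096 × 125%/9⌋ = $25,291. Book value $156,805.
Year 4: ⌊$156,805 × 125%/9⌋ = $21,778. Book value $135,027.
Year 5: ⌊$135,027 × 125%/9⌋ = $18,753. Book value $116,274.
Year 6: ⌊$116,274 × 125%/9⌋ = $16,149. Book value $100,125.
Year 7: ⌊$100,125 × 125%/9⌋ = $13,906. Book value $86,219.
Year 8: ⌊$86,219 × 125%/9⌋ = $11,974. Book value $74,245.
Year 9 (final): $74,245 − $14,700 = $59,545. Book value $14,700.

$34,107; $29,370; $25,291; $21,778; $18,753; $16,149; $13,906; $11,974; $59,545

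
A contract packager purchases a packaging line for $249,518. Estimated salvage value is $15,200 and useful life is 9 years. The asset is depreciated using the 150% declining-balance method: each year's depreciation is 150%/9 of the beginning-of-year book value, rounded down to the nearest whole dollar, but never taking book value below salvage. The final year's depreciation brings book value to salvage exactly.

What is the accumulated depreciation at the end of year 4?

$129,186

Depreciable base = $249,518 − $15,200 = $234,318.
Year 1: ⌊$249,518 × 150%/9⌋ = $41,586. Book value $207,932.
Year 2: ⌊$207,932 × 150%/9⌋ = $34,655. Book value $173,277.
Year 3: ⌊$173,277 × 150%/9⌋ = $28,879. Book value $144,398.
Year 4: ⌊$144,398 × 150%/9⌋ = $24,066. Book value $120,332.
Accumulated through year 4 = $249,518 − $120,332 = $129,186.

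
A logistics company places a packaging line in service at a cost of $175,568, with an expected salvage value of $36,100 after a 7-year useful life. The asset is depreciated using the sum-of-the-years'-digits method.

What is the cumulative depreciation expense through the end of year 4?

$109,582

Depreciable base = $175,568 − $36,100 = $139,468.
Sum of the years' digits = 7+6+5+4+3+2+1 = 28.
Year 1: $139,468 × 7/28 = $34,867. Book value $140,701.
Year 2: $139,468 × 6/28 = $29,886. Book value $110,815.
Year 3: $139,468 × 5/28 = $24,905. Book value $85,910.
Year 4: $139,468 × 4/28 = $19,924. Book value $65,986.
Accumulated through year 4 = $175,568 − $65,986 = $109,582.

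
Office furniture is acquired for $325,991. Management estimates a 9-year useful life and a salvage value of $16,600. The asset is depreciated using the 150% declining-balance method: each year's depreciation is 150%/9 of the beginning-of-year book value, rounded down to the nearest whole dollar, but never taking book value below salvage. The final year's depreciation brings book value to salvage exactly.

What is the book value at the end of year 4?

$157,212

Depreciable base = $325,991 − $16,600 = $309,391.
Year 1: ⌊$325,991 × 150%/9⌋ = $54,331. Book value $271,660.
Year 2: ⌊$271,660 × 150%/9⌋ = $45,276. Book value $226,384.
Year 3: ⌊$226,384 × 150%/9⌋ = $37,730. Book value $188,654.
Year 4: ⌊$188,654 × 150%/9⌋ = $31,442. Book value $157,212.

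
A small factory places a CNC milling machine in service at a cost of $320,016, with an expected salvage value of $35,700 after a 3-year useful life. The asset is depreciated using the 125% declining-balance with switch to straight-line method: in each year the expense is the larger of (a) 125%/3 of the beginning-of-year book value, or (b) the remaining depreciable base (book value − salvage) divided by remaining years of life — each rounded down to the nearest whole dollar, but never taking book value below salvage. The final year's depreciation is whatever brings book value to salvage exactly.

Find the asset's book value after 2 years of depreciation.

$108,895

Depreciable base = $320,016 − $35,700 = $284,316.
Year 1: DB = ⌊$320,016 × 125%/3⌋ = $133,340; SL = ⌊$284,316/3⌋ = $94,772 → take DB $133,340. Book value $186,676.
Year 2: DB = ⌊$186,676 × 125%/3⌋ = $77,781; SL = ⌊$150,976/2⌋ = $75,488 → take DB $77,781. Book value $108,895.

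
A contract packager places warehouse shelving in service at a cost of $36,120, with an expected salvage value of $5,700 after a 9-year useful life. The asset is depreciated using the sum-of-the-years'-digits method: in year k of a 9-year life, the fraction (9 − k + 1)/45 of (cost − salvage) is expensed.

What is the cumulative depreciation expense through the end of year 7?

$28,392

Depreciable base = $36,120 − $5,700 = $30,420.
Sum of the years' digits = 9+8+7+6+5+4+3+2+1 = 45.
Year 1: $30,420 × 9/45 = $6,084. Book value $30,036.
Year 2: $30,420 × 8/45 = $5,408. Book value $24,628.
Year 3: $30,420 × 7/45 = $4,732. Book value $19,896.
Year 4: $30,420 × 6/45 = $4,056. Book value $15,840.
Year 5: $30,420 × 5/45 = $3,380. Book value $12,460.
Year 6: $30,420 × 4/45 = $2,704. Book value $9,756.
Year 7: $30,420 × 3/45 = $2,028. Book value $7,728.
Accumulated through year 7 = $36,120 − $7,728 = $28,392.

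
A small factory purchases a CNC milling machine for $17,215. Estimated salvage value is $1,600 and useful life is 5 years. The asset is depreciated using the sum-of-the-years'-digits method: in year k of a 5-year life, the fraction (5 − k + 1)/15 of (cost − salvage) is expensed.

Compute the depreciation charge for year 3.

$3,123

Depreciable base = $17,215 − $1,600 = $15,615.
Sum of the years' digits = 5+4+3+2+1 = 15.
Year 1: $15,615 × 5/15 = $5,205. Book value $12,010.
Year 2: $15,615 × 4/15 = $4,164. Book value $7,846.
Year 3: $15,615 × 3/15 = $3,123. Book value $4,723.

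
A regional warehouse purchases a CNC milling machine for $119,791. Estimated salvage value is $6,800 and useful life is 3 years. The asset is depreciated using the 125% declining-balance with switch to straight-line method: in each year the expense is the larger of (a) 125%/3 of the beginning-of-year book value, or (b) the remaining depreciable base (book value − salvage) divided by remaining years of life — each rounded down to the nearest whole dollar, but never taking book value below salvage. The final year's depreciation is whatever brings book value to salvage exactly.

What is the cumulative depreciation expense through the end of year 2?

Depreciable base = $119,791 − $6,800 = $112,991.
Year 1: DB = ⌊$119,791 × 125%/3⌋ = $49,912; SL = ⌊$112,991/3⌋ = $37,663 → take DB $49,912. Book value $69,879.
Year 2: DB = ⌊$69,879 × 125%/3⌋ = $29,116; SL = ⌊$63,079/2⌋ = $31,539 → take SL $31,539. Book value $38,340.
Accumulated through year 2 = $119,791 − $38,340 = $81,451.

$81,451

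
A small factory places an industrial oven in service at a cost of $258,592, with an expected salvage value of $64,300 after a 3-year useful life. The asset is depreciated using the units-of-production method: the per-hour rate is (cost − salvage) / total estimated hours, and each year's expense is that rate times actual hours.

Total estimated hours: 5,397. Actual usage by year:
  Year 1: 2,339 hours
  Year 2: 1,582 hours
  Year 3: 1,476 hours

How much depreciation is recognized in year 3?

Depreciable base = $258,592 − $64,300 = $194,292.
Rate = $194,292 / 5,397 hours = $36 per hour.
Year 1: 2,339 × $36 = $84,204. Book value $174,388.
Year 2: 1,582 × $36 = $56,952. Book value $117,436.
Year 3: 1,476 × $36 = $53,136. Book value $64,300.

$53,136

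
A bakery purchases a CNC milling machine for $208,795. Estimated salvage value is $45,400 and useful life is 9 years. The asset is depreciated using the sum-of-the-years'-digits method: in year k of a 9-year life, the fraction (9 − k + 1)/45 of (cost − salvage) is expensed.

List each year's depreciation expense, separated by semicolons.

Depreciable base = $208,795 − $45,400 = $163,395.
Sum of the years' digits = 9+8+7+6+5+4+3+2+1 = 45.
Year 1: $163,395 × 9/45 = $32,679. Book value $176,116.
Year 2: $163,395 × 8/45 = $29,048. Book value $147,068.
Year 3: $163,395 × 7/45 = $25,417. Book value $121,651.
Year 4: $163,395 × 6/45 = $21,786. Book value $99,865.
Year 5: $163,395 × 5/45 = $18,155. Book value $81,710.
Year 6: $163,395 × 4/45 = $14,524. Book value $67,186.
Year 7: $163,395 × 3/45 = $10,893. Book value $56,293.
Year 8: $163,395 × 2/45 = $7,262. Book value $49,031.
Year 9: $163,395 × 1/45 = $3,631. Book value $45,400.

$32,679; $29,048; $25,417; $21,786; $18,155; $14,524; $10,893; $7,262; $3,631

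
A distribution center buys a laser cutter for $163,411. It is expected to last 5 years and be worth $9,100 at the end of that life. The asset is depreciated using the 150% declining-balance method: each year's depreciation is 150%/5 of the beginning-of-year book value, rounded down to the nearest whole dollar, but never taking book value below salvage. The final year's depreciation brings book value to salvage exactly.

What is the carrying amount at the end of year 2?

Depreciable base = $163,411 − $9,100 = $154,311.
Year 1: ⌊$163,411 × 150%/5⌋ = $49,023. Book value $114,388.
Year 2: ⌊$114,388 × 150%/5⌋ = $34,316. Book value $80,072.

$80,072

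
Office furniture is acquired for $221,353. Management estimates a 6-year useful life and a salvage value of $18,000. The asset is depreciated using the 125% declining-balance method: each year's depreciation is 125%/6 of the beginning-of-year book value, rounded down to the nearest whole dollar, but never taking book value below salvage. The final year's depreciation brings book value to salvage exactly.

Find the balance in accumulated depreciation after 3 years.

$111,524

Depreciable base = $221,353 − $18,000 = $203,353.
Year 1: ⌊$221,353 × 125%/6⌋ = $46,115. Book value $175,238.
Year 2: ⌊$175,238 × 125%/6⌋ = $36,507. Book value $138,731.
Year 3: ⌊$138,731 × 125%/6⌋ = $28,902. Book value $109,829.
Accumulated through year 3 = $221,353 − $109,829 = $111,524.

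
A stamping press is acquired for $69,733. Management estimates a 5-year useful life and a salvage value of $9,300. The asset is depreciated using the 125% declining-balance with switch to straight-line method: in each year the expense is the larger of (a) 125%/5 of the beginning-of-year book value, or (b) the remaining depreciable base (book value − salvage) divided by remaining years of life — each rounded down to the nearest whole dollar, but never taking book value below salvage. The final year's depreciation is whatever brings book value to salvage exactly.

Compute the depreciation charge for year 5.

Depreciable base = $69,733 − $9,300 = $60,433.
Year 1: DB = ⌊$69,733 × 125%/5⌋ = $17,433; SL = ⌊$60,433/5⌋ = $12,086 → take DB $17,433. Book value $52,300.
Year 2: DB = ⌊$52,300 × 125%/5⌋ = $13,075; SL = ⌊$43,000/4⌋ = $10,750 → take DB $13,075. Book value $39,225.
Year 3: DB = ⌊$39,225 × 125%/5⌋ = $9,806; SL = ⌊$29,925/3⌋ = $9,975 → take SL $9,975. Book value $29,250.
Year 4: DB = ⌊$29,250 × 125%/5⌋ = $7,312; SL = ⌊$19,950/2⌋ = $9,975 → take SL $9,975. Book value $19,275.
Year 5 (final): $19,275 − $9,300 = $9,975. Book value $9,300.

$9,975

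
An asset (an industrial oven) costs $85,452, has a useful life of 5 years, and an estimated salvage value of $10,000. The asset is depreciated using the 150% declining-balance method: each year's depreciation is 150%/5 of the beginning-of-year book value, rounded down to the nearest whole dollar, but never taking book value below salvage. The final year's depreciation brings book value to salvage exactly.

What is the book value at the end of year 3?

$29,311

Depreciable base = $85,452 − $10,000 = $75,452.
Year 1: ⌊$85,452 × 150%/5⌋ = $25,635. Book value $59,817.
Year 2: ⌊$59,817 × 150%/5⌋ = $17,945. Book value $41,872.
Year 3: ⌊$41,872 × 150%/5⌋ = $12,561. Book value $29,311.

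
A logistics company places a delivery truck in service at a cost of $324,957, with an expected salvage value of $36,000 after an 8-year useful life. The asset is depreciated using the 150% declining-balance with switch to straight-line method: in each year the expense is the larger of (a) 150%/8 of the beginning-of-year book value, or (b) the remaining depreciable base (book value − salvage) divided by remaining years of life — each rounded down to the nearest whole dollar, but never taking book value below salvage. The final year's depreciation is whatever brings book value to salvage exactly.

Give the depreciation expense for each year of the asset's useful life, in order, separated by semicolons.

$60,929; $49,505; $40,223; $32,681; $26,553; $26,355; $26,355; $26,356

Depreciable base = $324,957 − $36,000 = $288,957.
Year 1: DB = ⌊$324,957 × 150%/8⌋ = $60,929; SL = ⌊$288,957/8⌋ = $36,119 → take DB $60,929. Book value $264,028.
Year 2: DB = ⌊$264,028 × 150%/8⌋ = $49,505; SL = ⌊$228,028/7⌋ = $32,575 → take DB $49,505. Book value $214,523.
Year 3: DB = ⌊$214,523 × 150%/8⌋ = $40,223; SL = ⌊$178,523/6⌋ = $29,753 → take DB $40,223. Book value $174,300.
Year 4: DB = ⌊$174,300 × 150%/8⌋ = $32,681; SL = ⌊$138,300/5⌋ = $27,660 → take DB $32,681. Book value $141,619.
Year 5: DB = ⌊$141,619 × 150%/8⌋ = $26,553; SL = ⌊$105,619/4⌋ = $26,404 → take DB $26,553. Book value $115,066.
Year 6: DB = ⌊$115,066 × 150%/8⌋ = $21,574; SL = ⌊$79,066/3⌋ = $26,355 → take SL $26,355. Book value $88,711.
Year 7: DB = ⌊$88,711 × 150%/8⌋ = $16,633; SL = ⌊$52,711/2⌋ = $26,355 → take SL $26,355. Book value $62,356.
Year 8 (final): $62,356 − $36,000 = $26,356. Book value $36,000.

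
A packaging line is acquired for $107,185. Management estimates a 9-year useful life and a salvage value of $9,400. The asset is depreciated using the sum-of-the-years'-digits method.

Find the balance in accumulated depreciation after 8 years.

$95,612

Depreciable base = $107,185 − $9,400 = $97,785.
Sum of the years' digits = 9+8+7+6+5+4+3+2+1 = 45.
Year 1: $97,785 × 9/45 = $19,557. Book value $87,628.
Year 2: $97,785 × 8/45 = $17,384. Book value $70,244.
Year 3: $97,785 × 7/45 = $15,211. Book value $55,033.
Year 4: $97,785 × 6/45 = $13,038. Book value $41,995.
Year 5: $97,785 × 5/45 = $10,865. Book value $31,130.
Year 6: $97,785 × 4/45 = $8,692. Book value $22,438.
Year 7: $97,785 × 3/45 = $6,519. Book value $15,919.
Year 8: $97,785 × 2/45 = $4,346. Book value $11,573.
Accumulated through year 8 = $107,185 − $11,573 = $95,612.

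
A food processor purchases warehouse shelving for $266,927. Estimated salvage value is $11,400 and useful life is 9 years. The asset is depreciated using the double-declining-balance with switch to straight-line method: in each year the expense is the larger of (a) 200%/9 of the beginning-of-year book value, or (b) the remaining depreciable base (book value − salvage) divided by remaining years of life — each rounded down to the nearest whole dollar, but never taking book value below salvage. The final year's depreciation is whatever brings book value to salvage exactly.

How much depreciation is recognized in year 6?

Depreciable base = $266,927 − $11,400 = $255,527.
Year 1: DB = ⌊$266,927 × 200%/9⌋ = $59,317; SL = ⌊$255,527/9⌋ = $28,391 → take DB $59,317. Book value $207,610.
Year 2: DB = ⌊$207,610 × 200%/9⌋ = $46,135; SL = ⌊$196,210/8⌋ = $24,526 → take DB $46,135. Book value $161,475.
Year 3: DB = ⌊$161,475 × 200%/9⌋ = $35,883; SL = ⌊$150,075/7⌋ = $21,439 → take DB $35,883. Book value $125,592.
Year 4: DB = ⌊$125,592 × 200%/9⌋ = $27,909; SL = ⌊$114,192/6⌋ = $19,032 → take DB $27,909. Book value $97,683.
Year 5: DB = ⌊$97,683 × 200%/9⌋ = $21,707; SL = ⌊$86,283/5⌋ = $17,256 → take DB $21,707. Book value $75,976.
Year 6: DB = ⌊$75,976 × 200%/9⌋ = $16,883; SL = ⌊$64,576/4⌋ = $16,144 → take DB $16,883. Book value $59,093.

$16,883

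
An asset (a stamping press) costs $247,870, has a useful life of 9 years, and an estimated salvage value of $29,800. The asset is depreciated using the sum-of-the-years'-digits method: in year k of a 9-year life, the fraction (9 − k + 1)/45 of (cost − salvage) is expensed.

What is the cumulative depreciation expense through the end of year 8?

$213,224

Depreciable base = $247,870 − $29,800 = $218,070.
Sum of the years' digits = 9+8+7+6+5+4+3+2+1 = 45.
Year 1: $218,070 × 9/45 = $43,614. Book value $204,256.
Year 2: $218,070 × 8/45 = $38,768. Book value $165,488.
Year 3: $218,070 × 7/45 = $33,922. Book value $131,566.
Year 4: $218,070 × 6/45 = $29,076. Book value $102,490.
Year 5: $218,070 × 5/45 = $24,230. Book value $78,260.
Year 6: $218,070 × 4/45 = $19,384. Book value $58,876.
Year 7: $218,070 × 3/45 = $14,538. Book value $44,338.
Year 8: $218,070 × 2/45 = $9,692. Book value $34,646.
Accumulated through year 8 = $247,870 − $34,646 = $213,224.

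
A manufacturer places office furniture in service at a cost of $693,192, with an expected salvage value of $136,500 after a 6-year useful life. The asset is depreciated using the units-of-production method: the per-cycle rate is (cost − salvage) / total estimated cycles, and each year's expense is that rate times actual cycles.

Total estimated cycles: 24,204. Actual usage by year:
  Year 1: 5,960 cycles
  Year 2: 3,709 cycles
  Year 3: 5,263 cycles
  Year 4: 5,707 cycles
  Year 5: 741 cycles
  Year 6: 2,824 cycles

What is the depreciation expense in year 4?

Depreciable base = $693,192 − $136,500 = $556,692.
Rate = $556,692 / 24,204 cycles = $23 per cycle.
Year 1: 5,960 × $23 = $137,080. Book value $556,112.
Year 2: 3,709 × $23 = $85,307. Book value $470,805.
Year 3: 5,263 × $23 = $121,049. Book value $349,756.
Year 4: 5,707 × $23 = $131,261. Book value $218,495.

$131,261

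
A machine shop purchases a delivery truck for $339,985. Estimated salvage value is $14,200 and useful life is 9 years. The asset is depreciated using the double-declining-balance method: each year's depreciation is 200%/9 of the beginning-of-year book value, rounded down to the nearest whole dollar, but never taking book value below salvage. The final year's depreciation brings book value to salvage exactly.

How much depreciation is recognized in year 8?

Depreciable base = $339,985 − $14,200 = $325,785.
Year 1: ⌊$339,985 × 200%/9⌋ = $75,552. Book value $264,433.
Year 2: ⌊$264,433 × 200%/9⌋ = $58,762. Book value $205,671.
Year 3: ⌊$205,671 × 200%/9⌋ = $45,704. Book value $159,967.
Year 4: ⌊$159,967 × 200%/9⌋ = $35,548. Book value $124,419.
Year 5: ⌊$124,419 × 200%/9⌋ = $27,648. Book value $96,771.
Year 6: ⌊$96,771 × 200%/9⌋ = $21,504. Book value $75,267.
Year 7: ⌊$75,267 × 200%/9⌋ = $16,726. Book value $58,541.
Year 8: ⌊$58,541 × 200%/9⌋ = $13,009. Book value $45,532.

$13,009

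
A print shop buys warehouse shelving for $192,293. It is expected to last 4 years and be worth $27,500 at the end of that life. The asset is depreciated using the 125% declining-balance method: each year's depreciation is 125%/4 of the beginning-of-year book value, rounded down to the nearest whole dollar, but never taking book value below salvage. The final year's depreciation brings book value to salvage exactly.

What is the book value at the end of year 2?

Depreciable base = $192,293 − $27,500 = $164,793.
Year 1: ⌊$192,293 × 125%/4⌋ = $60,091. Book value $132,202.
Year 2: ⌊$132,202 × 125%/4⌋ = $41,313. Book value $90,889.

$90,889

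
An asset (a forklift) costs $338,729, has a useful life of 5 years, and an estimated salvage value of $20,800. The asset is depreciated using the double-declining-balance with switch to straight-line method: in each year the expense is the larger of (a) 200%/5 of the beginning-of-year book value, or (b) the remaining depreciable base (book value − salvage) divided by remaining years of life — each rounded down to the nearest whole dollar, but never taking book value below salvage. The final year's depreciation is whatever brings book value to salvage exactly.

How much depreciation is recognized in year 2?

Depreciable base = $338,729 − $20,800 = $317,929.
Year 1: DB = ⌊$338,729 × 200%/5⌋ = $135,491; SL = ⌊$317,929/5⌋ = $63,585 → take DB $135,491. Book value $203,238.
Year 2: DB = ⌊$203,238 × 200%/5⌋ = $81,295; SL = ⌊$182,438/4⌋ = $45,609 → take DB $81,295. Book value $121,943.

$81,295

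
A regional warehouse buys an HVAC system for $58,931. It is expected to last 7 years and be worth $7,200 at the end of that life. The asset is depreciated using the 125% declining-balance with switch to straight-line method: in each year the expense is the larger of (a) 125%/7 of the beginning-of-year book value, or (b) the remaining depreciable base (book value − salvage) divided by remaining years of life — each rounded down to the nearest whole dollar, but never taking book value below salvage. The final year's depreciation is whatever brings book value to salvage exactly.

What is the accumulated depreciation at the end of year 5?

Depreciable base = $58,931 − $7,200 = $51,731.
Year 1: DB = ⌊$58,931 × 125%/7⌋ = $10,523; SL = ⌊$51,731/7⌋ = $7,390 → take DB $10,523. Book value $48,408.
Year 2: DB = ⌊$48,408 × 125%/7⌋ = $8,644; SL = ⌊$41,208/6⌋ = $6,868 → take DB $8,644. Book value $39,764.
Year 3: DB = ⌊$39,764 × 125%/7⌋ = $7,100; SL = ⌊$32,564/5⌋ = $6,512 → take DB $7,100. Book value $32,664.
Year 4: DB = ⌊$32,664 × 125%/7⌋ = $5,832; SL = ⌊$25,464/4⌋ = $6,366 → take SL $6,366. Book value $26,298.
Year 5: DB = ⌊$26,298 × 125%/7⌋ = $4,696; SL = ⌊$19,098/3⌋ = $6,366 → take SL $6,366. Book value $19,932.
Accumulated through year 5 = $58,931 − $19,932 = $38,999.

$38,999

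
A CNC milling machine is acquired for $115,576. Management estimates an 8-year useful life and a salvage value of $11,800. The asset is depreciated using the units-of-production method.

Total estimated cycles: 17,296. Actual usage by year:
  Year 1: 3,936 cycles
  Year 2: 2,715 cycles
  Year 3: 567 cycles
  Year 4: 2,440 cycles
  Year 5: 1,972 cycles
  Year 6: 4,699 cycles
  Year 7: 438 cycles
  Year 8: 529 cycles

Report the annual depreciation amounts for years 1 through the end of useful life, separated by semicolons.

$23,616; $16,290; $3,402; $14,640; $11,832; $28,194; $2,628; $3,174

Depreciable base = $115,576 − $11,800 = $103,776.
Rate = $103,776 / 17,296 cycles = $6 per cycle.
Year 1: 3,936 × $6 = $23,616. Book value $91,960.
Year 2: 2,715 × $6 = $16,290. Book value $75,670.
Year 3: 567 × $6 = $3,402. Book value $72,268.
Year 4: 2,440 × $6 = $14,640. Book value $57,628.
Year 5: 1,972 × $6 = $11,832. Book value $45,796.
Year 6: 4,699 × $6 = $28,194. Book value $17,602.
Year 7: 438 × $6 = $2,628. Book value $14,974.
Year 8: 529 × $6 = $3,174. Book value $11,800.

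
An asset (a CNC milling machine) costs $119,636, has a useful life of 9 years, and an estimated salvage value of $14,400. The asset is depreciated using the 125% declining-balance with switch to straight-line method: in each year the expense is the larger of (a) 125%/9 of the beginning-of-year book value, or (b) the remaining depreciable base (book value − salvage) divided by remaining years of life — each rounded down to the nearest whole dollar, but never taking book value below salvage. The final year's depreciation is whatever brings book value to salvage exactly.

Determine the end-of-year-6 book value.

Depreciable base = $119,636 − $14,400 = $105,236.
Year 1: DB = ⌊$119,636 × 125%/9⌋ = $16,616; SL = ⌊$105,236/9⌋ = $11,692 → take DB $16,616. Book value $103,020.
Year 2: DB = ⌊$103,020 × 125%/9⌋ = $14,308; SL = ⌊$88,620/8⌋ = $11,077 → take DB $14,308. Book value $88,712.
Year 3: DB = ⌊$88,712 × 125%/9⌋ = $12,321; SL = ⌊$74,312/7⌋ = $10,616 → take DB $12,321. Book value $76,391.
Year 4: DB = ⌊$76,391 × 125%/9⌋ = $10,609; SL = ⌊$61,991/6⌋ = $10,331 → take DB $10,609. Book value $65,782.
Year 5: DB = ⌊$65,782 × 125%/9⌋ = $9,136; SL = ⌊$51,382/5⌋ = $10,276 → take SL $10,276. Book value $55,506.
Year 6: DB = ⌊$55,506 × 125%/9⌋ = $7,709; SL = ⌊$41,106/4⌋ = $10,276 → take SL $10,276. Book value $45,230.

$45,230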